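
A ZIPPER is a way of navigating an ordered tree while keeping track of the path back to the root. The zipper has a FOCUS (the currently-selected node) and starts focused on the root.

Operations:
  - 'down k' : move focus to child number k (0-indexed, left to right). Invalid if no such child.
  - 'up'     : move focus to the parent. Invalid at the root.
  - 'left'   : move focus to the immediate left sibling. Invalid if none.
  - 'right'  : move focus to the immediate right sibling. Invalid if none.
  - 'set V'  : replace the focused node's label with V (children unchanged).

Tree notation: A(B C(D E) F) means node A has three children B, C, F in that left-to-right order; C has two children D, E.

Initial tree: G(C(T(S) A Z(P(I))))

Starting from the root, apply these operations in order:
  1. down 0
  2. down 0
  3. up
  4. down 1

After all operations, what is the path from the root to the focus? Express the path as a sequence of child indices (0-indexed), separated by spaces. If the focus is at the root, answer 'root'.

Step 1 (down 0): focus=C path=0 depth=1 children=['T', 'A', 'Z'] left=[] right=[] parent=G
Step 2 (down 0): focus=T path=0/0 depth=2 children=['S'] left=[] right=['A', 'Z'] parent=C
Step 3 (up): focus=C path=0 depth=1 children=['T', 'A', 'Z'] left=[] right=[] parent=G
Step 4 (down 1): focus=A path=0/1 depth=2 children=[] left=['T'] right=['Z'] parent=C

Answer: 0 1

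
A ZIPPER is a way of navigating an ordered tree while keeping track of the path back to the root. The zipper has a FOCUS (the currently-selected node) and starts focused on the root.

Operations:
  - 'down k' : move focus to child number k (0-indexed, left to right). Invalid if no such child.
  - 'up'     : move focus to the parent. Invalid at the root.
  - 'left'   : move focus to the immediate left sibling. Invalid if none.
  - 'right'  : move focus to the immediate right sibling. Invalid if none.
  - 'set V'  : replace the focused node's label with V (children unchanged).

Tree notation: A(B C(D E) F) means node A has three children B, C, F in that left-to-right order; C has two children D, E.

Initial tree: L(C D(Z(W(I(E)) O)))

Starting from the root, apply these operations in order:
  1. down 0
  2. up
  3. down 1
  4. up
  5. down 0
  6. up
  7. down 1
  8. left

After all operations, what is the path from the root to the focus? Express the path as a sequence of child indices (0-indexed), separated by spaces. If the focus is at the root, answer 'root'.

Step 1 (down 0): focus=C path=0 depth=1 children=[] left=[] right=['D'] parent=L
Step 2 (up): focus=L path=root depth=0 children=['C', 'D'] (at root)
Step 3 (down 1): focus=D path=1 depth=1 children=['Z'] left=['C'] right=[] parent=L
Step 4 (up): focus=L path=root depth=0 children=['C', 'D'] (at root)
Step 5 (down 0): focus=C path=0 depth=1 children=[] left=[] right=['D'] parent=L
Step 6 (up): focus=L path=root depth=0 children=['C', 'D'] (at root)
Step 7 (down 1): focus=D path=1 depth=1 children=['Z'] left=['C'] right=[] parent=L
Step 8 (left): focus=C path=0 depth=1 children=[] left=[] right=['D'] parent=L

Answer: 0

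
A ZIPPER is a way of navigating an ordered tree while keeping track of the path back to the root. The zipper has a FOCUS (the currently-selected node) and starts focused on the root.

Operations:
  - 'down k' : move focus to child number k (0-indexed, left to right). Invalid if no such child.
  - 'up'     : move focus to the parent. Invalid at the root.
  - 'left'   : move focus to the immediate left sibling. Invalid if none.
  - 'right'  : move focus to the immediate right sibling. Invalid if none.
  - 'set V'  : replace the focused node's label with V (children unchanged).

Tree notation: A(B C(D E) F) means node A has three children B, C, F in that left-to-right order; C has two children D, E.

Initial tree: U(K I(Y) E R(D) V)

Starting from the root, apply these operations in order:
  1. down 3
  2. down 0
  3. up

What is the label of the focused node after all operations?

Step 1 (down 3): focus=R path=3 depth=1 children=['D'] left=['K', 'I', 'E'] right=['V'] parent=U
Step 2 (down 0): focus=D path=3/0 depth=2 children=[] left=[] right=[] parent=R
Step 3 (up): focus=R path=3 depth=1 children=['D'] left=['K', 'I', 'E'] right=['V'] parent=U

Answer: R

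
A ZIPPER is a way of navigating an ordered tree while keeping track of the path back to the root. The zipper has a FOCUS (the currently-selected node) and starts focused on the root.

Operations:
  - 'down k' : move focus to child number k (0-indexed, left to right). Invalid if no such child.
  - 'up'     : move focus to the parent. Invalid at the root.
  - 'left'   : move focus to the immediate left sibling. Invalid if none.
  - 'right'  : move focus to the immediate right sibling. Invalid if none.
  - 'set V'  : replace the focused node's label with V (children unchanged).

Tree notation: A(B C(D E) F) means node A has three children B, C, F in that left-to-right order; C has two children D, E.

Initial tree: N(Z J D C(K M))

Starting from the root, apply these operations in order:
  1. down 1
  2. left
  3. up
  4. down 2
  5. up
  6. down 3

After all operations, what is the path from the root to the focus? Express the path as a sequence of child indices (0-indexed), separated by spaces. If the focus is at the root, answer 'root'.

Step 1 (down 1): focus=J path=1 depth=1 children=[] left=['Z'] right=['D', 'C'] parent=N
Step 2 (left): focus=Z path=0 depth=1 children=[] left=[] right=['J', 'D', 'C'] parent=N
Step 3 (up): focus=N path=root depth=0 children=['Z', 'J', 'D', 'C'] (at root)
Step 4 (down 2): focus=D path=2 depth=1 children=[] left=['Z', 'J'] right=['C'] parent=N
Step 5 (up): focus=N path=root depth=0 children=['Z', 'J', 'D', 'C'] (at root)
Step 6 (down 3): focus=C path=3 depth=1 children=['K', 'M'] left=['Z', 'J', 'D'] right=[] parent=N

Answer: 3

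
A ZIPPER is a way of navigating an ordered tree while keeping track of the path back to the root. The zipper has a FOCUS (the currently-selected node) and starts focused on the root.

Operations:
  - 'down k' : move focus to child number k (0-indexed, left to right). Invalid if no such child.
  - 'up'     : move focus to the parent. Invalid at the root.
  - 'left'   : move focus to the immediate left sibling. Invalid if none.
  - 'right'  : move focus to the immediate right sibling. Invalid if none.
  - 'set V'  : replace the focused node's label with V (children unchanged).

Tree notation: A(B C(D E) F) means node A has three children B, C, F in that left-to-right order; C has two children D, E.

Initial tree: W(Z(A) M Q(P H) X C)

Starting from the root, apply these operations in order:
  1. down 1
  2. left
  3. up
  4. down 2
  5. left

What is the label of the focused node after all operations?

Step 1 (down 1): focus=M path=1 depth=1 children=[] left=['Z'] right=['Q', 'X', 'C'] parent=W
Step 2 (left): focus=Z path=0 depth=1 children=['A'] left=[] right=['M', 'Q', 'X', 'C'] parent=W
Step 3 (up): focus=W path=root depth=0 children=['Z', 'M', 'Q', 'X', 'C'] (at root)
Step 4 (down 2): focus=Q path=2 depth=1 children=['P', 'H'] left=['Z', 'M'] right=['X', 'C'] parent=W
Step 5 (left): focus=M path=1 depth=1 children=[] left=['Z'] right=['Q', 'X', 'C'] parent=W

Answer: M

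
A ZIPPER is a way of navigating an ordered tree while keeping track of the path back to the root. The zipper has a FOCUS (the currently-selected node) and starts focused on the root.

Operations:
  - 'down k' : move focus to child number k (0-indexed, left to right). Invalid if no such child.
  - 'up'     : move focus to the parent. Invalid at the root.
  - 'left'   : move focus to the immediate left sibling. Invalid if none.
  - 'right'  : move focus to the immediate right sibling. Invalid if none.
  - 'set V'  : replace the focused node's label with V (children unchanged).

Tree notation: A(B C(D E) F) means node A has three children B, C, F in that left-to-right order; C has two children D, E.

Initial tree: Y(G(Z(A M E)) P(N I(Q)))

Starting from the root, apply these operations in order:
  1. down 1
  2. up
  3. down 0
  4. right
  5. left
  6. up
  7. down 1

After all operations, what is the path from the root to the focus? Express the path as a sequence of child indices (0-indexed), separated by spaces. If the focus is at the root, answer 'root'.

Step 1 (down 1): focus=P path=1 depth=1 children=['N', 'I'] left=['G'] right=[] parent=Y
Step 2 (up): focus=Y path=root depth=0 children=['G', 'P'] (at root)
Step 3 (down 0): focus=G path=0 depth=1 children=['Z'] left=[] right=['P'] parent=Y
Step 4 (right): focus=P path=1 depth=1 children=['N', 'I'] left=['G'] right=[] parent=Y
Step 5 (left): focus=G path=0 depth=1 children=['Z'] left=[] right=['P'] parent=Y
Step 6 (up): focus=Y path=root depth=0 children=['G', 'P'] (at root)
Step 7 (down 1): focus=P path=1 depth=1 children=['N', 'I'] left=['G'] right=[] parent=Y

Answer: 1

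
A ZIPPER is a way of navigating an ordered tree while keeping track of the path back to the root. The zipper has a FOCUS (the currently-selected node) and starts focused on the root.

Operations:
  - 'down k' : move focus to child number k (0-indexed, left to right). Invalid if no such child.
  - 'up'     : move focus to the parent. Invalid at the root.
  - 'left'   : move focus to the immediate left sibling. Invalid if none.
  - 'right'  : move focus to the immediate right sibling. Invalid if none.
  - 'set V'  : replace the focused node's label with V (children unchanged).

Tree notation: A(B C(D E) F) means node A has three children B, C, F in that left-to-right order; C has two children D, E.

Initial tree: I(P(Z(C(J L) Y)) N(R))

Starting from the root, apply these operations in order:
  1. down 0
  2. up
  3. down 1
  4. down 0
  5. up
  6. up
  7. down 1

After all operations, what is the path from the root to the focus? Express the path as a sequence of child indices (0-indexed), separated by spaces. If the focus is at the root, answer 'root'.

Step 1 (down 0): focus=P path=0 depth=1 children=['Z'] left=[] right=['N'] parent=I
Step 2 (up): focus=I path=root depth=0 children=['P', 'N'] (at root)
Step 3 (down 1): focus=N path=1 depth=1 children=['R'] left=['P'] right=[] parent=I
Step 4 (down 0): focus=R path=1/0 depth=2 children=[] left=[] right=[] parent=N
Step 5 (up): focus=N path=1 depth=1 children=['R'] left=['P'] right=[] parent=I
Step 6 (up): focus=I path=root depth=0 children=['P', 'N'] (at root)
Step 7 (down 1): focus=N path=1 depth=1 children=['R'] left=['P'] right=[] parent=I

Answer: 1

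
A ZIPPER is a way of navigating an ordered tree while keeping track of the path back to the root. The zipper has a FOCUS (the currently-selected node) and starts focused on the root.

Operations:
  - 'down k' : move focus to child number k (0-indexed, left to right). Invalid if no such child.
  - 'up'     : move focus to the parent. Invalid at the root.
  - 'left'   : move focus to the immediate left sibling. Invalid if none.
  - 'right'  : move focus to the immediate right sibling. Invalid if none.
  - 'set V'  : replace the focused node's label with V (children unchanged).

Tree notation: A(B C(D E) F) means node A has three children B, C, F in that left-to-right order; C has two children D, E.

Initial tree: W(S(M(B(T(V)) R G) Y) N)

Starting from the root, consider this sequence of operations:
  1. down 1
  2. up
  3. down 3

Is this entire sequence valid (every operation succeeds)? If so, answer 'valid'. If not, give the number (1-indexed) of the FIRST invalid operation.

Answer: 3

Derivation:
Step 1 (down 1): focus=N path=1 depth=1 children=[] left=['S'] right=[] parent=W
Step 2 (up): focus=W path=root depth=0 children=['S', 'N'] (at root)
Step 3 (down 3): INVALID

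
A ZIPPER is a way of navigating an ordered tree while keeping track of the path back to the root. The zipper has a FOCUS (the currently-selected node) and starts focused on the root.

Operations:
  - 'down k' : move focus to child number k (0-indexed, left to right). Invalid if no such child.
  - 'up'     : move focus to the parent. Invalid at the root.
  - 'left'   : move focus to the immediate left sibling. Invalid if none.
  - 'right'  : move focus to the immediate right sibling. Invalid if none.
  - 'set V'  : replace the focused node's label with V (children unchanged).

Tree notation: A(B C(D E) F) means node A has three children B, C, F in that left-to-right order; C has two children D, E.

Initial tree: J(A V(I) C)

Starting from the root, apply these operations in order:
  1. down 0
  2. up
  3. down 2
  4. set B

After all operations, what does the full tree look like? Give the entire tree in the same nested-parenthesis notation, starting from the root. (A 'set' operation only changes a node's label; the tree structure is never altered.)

Step 1 (down 0): focus=A path=0 depth=1 children=[] left=[] right=['V', 'C'] parent=J
Step 2 (up): focus=J path=root depth=0 children=['A', 'V', 'C'] (at root)
Step 3 (down 2): focus=C path=2 depth=1 children=[] left=['A', 'V'] right=[] parent=J
Step 4 (set B): focus=B path=2 depth=1 children=[] left=['A', 'V'] right=[] parent=J

Answer: J(A V(I) B)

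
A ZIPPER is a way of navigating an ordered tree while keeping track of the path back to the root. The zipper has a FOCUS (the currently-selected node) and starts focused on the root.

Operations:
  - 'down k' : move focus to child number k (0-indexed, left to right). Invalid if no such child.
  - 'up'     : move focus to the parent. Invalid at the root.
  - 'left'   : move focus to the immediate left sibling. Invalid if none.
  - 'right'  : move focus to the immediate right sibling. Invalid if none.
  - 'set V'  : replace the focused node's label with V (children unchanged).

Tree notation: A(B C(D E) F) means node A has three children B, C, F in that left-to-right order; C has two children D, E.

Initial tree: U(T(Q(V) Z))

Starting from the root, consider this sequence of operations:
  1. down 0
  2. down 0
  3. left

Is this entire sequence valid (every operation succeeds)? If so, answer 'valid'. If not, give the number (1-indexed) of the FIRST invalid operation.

Answer: 3

Derivation:
Step 1 (down 0): focus=T path=0 depth=1 children=['Q', 'Z'] left=[] right=[] parent=U
Step 2 (down 0): focus=Q path=0/0 depth=2 children=['V'] left=[] right=['Z'] parent=T
Step 3 (left): INVALID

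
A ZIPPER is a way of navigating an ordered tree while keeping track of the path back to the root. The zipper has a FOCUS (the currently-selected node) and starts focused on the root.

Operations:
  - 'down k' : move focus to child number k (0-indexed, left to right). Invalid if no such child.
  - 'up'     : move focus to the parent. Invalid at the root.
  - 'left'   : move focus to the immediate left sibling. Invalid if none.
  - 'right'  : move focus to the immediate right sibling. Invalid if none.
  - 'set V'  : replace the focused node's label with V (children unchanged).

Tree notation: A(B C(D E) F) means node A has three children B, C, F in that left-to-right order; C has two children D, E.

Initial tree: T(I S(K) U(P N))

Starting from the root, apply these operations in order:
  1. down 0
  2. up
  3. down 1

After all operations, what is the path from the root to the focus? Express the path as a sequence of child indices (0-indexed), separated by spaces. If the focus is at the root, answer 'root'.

Answer: 1

Derivation:
Step 1 (down 0): focus=I path=0 depth=1 children=[] left=[] right=['S', 'U'] parent=T
Step 2 (up): focus=T path=root depth=0 children=['I', 'S', 'U'] (at root)
Step 3 (down 1): focus=S path=1 depth=1 children=['K'] left=['I'] right=['U'] parent=T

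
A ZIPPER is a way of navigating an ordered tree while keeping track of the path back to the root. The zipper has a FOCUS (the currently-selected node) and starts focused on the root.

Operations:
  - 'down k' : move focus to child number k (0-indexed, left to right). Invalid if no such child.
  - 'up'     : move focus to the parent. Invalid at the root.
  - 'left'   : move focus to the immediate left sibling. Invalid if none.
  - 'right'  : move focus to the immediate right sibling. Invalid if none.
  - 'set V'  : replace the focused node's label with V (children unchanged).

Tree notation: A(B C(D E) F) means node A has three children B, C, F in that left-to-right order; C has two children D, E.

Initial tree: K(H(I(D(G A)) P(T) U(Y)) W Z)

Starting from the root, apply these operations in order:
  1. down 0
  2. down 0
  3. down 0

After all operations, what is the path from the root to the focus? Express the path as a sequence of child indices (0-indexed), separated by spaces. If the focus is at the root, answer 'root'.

Answer: 0 0 0

Derivation:
Step 1 (down 0): focus=H path=0 depth=1 children=['I', 'P', 'U'] left=[] right=['W', 'Z'] parent=K
Step 2 (down 0): focus=I path=0/0 depth=2 children=['D'] left=[] right=['P', 'U'] parent=H
Step 3 (down 0): focus=D path=0/0/0 depth=3 children=['G', 'A'] left=[] right=[] parent=I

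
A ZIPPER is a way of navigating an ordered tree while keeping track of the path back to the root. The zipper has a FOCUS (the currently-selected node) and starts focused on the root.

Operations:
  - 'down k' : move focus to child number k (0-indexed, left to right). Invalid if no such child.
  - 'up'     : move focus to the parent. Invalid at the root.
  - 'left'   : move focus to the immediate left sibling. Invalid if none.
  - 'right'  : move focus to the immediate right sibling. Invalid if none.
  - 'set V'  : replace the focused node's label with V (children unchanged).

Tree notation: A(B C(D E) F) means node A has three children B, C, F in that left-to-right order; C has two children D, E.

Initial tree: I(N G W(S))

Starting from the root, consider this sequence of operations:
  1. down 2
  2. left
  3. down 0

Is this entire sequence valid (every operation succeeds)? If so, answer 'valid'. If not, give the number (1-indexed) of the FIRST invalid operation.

Step 1 (down 2): focus=W path=2 depth=1 children=['S'] left=['N', 'G'] right=[] parent=I
Step 2 (left): focus=G path=1 depth=1 children=[] left=['N'] right=['W'] parent=I
Step 3 (down 0): INVALID

Answer: 3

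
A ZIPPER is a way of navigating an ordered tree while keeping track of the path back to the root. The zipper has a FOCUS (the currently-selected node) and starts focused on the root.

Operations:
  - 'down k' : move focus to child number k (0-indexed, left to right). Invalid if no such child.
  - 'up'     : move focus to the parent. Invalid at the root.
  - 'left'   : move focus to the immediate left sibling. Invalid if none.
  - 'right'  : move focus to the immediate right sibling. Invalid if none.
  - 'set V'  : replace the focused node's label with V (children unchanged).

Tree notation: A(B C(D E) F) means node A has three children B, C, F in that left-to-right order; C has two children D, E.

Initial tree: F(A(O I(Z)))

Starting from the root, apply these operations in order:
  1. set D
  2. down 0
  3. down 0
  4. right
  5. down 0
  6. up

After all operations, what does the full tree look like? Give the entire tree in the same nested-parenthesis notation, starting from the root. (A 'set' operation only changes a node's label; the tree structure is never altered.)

Answer: D(A(O I(Z)))

Derivation:
Step 1 (set D): focus=D path=root depth=0 children=['A'] (at root)
Step 2 (down 0): focus=A path=0 depth=1 children=['O', 'I'] left=[] right=[] parent=D
Step 3 (down 0): focus=O path=0/0 depth=2 children=[] left=[] right=['I'] parent=A
Step 4 (right): focus=I path=0/1 depth=2 children=['Z'] left=['O'] right=[] parent=A
Step 5 (down 0): focus=Z path=0/1/0 depth=3 children=[] left=[] right=[] parent=I
Step 6 (up): focus=I path=0/1 depth=2 children=['Z'] left=['O'] right=[] parent=A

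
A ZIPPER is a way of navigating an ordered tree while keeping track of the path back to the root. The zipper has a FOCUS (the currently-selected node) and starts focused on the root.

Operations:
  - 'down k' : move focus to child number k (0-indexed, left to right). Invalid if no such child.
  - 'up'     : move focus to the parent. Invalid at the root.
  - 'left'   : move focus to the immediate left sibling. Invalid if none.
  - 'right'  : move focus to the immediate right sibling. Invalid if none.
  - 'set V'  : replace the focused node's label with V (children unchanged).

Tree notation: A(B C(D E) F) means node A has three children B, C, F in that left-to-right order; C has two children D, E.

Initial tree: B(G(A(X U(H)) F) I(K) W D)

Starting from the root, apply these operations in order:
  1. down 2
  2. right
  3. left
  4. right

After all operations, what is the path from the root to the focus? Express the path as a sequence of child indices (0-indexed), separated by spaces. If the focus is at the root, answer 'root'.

Answer: 3

Derivation:
Step 1 (down 2): focus=W path=2 depth=1 children=[] left=['G', 'I'] right=['D'] parent=B
Step 2 (right): focus=D path=3 depth=1 children=[] left=['G', 'I', 'W'] right=[] parent=B
Step 3 (left): focus=W path=2 depth=1 children=[] left=['G', 'I'] right=['D'] parent=B
Step 4 (right): focus=D path=3 depth=1 children=[] left=['G', 'I', 'W'] right=[] parent=B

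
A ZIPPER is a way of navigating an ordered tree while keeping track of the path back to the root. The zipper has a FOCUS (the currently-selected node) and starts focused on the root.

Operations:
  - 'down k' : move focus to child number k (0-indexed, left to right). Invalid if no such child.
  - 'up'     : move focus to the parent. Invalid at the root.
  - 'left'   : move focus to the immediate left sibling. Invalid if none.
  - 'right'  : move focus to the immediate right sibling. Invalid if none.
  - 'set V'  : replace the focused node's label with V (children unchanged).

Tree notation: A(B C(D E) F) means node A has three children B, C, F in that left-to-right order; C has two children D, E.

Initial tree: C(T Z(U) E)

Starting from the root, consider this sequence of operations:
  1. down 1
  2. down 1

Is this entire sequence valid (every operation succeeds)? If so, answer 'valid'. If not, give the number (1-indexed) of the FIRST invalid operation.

Answer: 2

Derivation:
Step 1 (down 1): focus=Z path=1 depth=1 children=['U'] left=['T'] right=['E'] parent=C
Step 2 (down 1): INVALID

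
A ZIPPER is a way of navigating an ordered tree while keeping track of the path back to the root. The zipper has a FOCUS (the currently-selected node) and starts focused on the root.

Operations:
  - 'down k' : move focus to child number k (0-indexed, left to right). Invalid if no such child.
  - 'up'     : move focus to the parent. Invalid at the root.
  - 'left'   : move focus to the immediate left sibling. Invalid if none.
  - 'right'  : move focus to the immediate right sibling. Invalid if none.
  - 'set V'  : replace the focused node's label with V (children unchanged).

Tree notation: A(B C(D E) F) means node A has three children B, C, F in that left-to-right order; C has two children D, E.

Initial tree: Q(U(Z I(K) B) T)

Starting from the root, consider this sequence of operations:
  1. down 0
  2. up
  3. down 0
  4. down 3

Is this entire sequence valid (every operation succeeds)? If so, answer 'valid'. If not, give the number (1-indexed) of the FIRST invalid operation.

Answer: 4

Derivation:
Step 1 (down 0): focus=U path=0 depth=1 children=['Z', 'I', 'B'] left=[] right=['T'] parent=Q
Step 2 (up): focus=Q path=root depth=0 children=['U', 'T'] (at root)
Step 3 (down 0): focus=U path=0 depth=1 children=['Z', 'I', 'B'] left=[] right=['T'] parent=Q
Step 4 (down 3): INVALID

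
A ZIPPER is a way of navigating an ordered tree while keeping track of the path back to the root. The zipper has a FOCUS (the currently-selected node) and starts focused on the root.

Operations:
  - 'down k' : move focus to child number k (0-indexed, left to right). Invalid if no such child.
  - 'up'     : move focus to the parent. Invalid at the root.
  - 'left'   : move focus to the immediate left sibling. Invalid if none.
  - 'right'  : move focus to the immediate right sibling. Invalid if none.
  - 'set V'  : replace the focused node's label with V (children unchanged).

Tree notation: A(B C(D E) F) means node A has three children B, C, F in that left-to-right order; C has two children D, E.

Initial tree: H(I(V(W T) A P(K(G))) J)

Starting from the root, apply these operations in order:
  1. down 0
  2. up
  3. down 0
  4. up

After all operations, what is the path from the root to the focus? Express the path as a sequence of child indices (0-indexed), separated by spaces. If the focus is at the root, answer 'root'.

Answer: root

Derivation:
Step 1 (down 0): focus=I path=0 depth=1 children=['V', 'A', 'P'] left=[] right=['J'] parent=H
Step 2 (up): focus=H path=root depth=0 children=['I', 'J'] (at root)
Step 3 (down 0): focus=I path=0 depth=1 children=['V', 'A', 'P'] left=[] right=['J'] parent=H
Step 4 (up): focus=H path=root depth=0 children=['I', 'J'] (at root)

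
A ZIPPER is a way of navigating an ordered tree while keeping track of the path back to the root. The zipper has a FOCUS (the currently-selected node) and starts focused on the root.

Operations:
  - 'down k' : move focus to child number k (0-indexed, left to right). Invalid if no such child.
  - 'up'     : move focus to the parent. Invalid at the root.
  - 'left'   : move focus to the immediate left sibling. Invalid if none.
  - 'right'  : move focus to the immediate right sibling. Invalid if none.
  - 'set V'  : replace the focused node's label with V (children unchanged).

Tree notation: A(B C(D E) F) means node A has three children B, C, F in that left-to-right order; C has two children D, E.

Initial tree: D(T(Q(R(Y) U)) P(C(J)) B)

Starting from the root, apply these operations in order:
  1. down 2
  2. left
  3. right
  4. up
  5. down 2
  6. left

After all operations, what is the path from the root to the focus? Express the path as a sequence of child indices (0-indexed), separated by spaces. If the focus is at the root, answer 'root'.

Answer: 1

Derivation:
Step 1 (down 2): focus=B path=2 depth=1 children=[] left=['T', 'P'] right=[] parent=D
Step 2 (left): focus=P path=1 depth=1 children=['C'] left=['T'] right=['B'] parent=D
Step 3 (right): focus=B path=2 depth=1 children=[] left=['T', 'P'] right=[] parent=D
Step 4 (up): focus=D path=root depth=0 children=['T', 'P', 'B'] (at root)
Step 5 (down 2): focus=B path=2 depth=1 children=[] left=['T', 'P'] right=[] parent=D
Step 6 (left): focus=P path=1 depth=1 children=['C'] left=['T'] right=['B'] parent=D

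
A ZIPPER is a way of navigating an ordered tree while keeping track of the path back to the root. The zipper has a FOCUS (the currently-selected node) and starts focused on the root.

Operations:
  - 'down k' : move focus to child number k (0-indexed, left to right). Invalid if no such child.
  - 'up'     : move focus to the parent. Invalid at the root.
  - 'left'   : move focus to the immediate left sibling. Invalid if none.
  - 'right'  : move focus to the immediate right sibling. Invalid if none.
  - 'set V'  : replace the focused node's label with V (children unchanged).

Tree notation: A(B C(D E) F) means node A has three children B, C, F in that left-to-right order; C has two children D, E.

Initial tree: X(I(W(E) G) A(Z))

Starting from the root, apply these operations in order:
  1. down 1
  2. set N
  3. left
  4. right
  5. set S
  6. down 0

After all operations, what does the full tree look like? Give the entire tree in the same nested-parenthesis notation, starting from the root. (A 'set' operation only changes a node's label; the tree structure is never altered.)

Answer: X(I(W(E) G) S(Z))

Derivation:
Step 1 (down 1): focus=A path=1 depth=1 children=['Z'] left=['I'] right=[] parent=X
Step 2 (set N): focus=N path=1 depth=1 children=['Z'] left=['I'] right=[] parent=X
Step 3 (left): focus=I path=0 depth=1 children=['W', 'G'] left=[] right=['N'] parent=X
Step 4 (right): focus=N path=1 depth=1 children=['Z'] left=['I'] right=[] parent=X
Step 5 (set S): focus=S path=1 depth=1 children=['Z'] left=['I'] right=[] parent=X
Step 6 (down 0): focus=Z path=1/0 depth=2 children=[] left=[] right=[] parent=S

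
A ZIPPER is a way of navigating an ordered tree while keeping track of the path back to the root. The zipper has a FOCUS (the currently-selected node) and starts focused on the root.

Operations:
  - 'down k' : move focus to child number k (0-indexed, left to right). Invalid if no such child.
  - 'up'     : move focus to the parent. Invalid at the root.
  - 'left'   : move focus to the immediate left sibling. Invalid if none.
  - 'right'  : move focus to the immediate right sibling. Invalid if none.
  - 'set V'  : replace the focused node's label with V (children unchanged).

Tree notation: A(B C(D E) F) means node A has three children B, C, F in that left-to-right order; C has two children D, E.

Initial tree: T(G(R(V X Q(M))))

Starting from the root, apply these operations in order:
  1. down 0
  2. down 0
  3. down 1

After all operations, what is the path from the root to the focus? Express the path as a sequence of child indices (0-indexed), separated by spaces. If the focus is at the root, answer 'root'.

Answer: 0 0 1

Derivation:
Step 1 (down 0): focus=G path=0 depth=1 children=['R'] left=[] right=[] parent=T
Step 2 (down 0): focus=R path=0/0 depth=2 children=['V', 'X', 'Q'] left=[] right=[] parent=G
Step 3 (down 1): focus=X path=0/0/1 depth=3 children=[] left=['V'] right=['Q'] parent=R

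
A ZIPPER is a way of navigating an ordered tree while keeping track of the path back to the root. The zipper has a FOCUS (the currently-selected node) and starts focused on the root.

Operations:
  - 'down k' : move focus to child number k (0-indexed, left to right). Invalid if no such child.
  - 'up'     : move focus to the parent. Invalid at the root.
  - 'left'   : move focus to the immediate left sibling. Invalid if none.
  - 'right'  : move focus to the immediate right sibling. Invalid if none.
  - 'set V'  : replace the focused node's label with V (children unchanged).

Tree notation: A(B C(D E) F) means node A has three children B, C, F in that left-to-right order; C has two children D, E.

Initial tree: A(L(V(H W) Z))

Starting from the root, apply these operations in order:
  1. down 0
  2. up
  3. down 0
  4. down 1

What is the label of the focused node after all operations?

Step 1 (down 0): focus=L path=0 depth=1 children=['V', 'Z'] left=[] right=[] parent=A
Step 2 (up): focus=A path=root depth=0 children=['L'] (at root)
Step 3 (down 0): focus=L path=0 depth=1 children=['V', 'Z'] left=[] right=[] parent=A
Step 4 (down 1): focus=Z path=0/1 depth=2 children=[] left=['V'] right=[] parent=L

Answer: Z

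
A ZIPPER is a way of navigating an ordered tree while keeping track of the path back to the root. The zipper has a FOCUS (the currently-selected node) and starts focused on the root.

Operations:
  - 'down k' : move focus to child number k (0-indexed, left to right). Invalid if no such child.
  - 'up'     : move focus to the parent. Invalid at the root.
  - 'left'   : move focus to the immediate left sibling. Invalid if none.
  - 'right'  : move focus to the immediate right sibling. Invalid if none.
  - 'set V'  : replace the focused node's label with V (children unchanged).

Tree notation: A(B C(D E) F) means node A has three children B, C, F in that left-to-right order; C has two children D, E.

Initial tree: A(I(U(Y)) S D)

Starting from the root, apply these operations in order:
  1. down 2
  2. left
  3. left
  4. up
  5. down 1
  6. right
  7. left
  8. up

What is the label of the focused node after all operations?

Step 1 (down 2): focus=D path=2 depth=1 children=[] left=['I', 'S'] right=[] parent=A
Step 2 (left): focus=S path=1 depth=1 children=[] left=['I'] right=['D'] parent=A
Step 3 (left): focus=I path=0 depth=1 children=['U'] left=[] right=['S', 'D'] parent=A
Step 4 (up): focus=A path=root depth=0 children=['I', 'S', 'D'] (at root)
Step 5 (down 1): focus=S path=1 depth=1 children=[] left=['I'] right=['D'] parent=A
Step 6 (right): focus=D path=2 depth=1 children=[] left=['I', 'S'] right=[] parent=A
Step 7 (left): focus=S path=1 depth=1 children=[] left=['I'] right=['D'] parent=A
Step 8 (up): focus=A path=root depth=0 children=['I', 'S', 'D'] (at root)

Answer: A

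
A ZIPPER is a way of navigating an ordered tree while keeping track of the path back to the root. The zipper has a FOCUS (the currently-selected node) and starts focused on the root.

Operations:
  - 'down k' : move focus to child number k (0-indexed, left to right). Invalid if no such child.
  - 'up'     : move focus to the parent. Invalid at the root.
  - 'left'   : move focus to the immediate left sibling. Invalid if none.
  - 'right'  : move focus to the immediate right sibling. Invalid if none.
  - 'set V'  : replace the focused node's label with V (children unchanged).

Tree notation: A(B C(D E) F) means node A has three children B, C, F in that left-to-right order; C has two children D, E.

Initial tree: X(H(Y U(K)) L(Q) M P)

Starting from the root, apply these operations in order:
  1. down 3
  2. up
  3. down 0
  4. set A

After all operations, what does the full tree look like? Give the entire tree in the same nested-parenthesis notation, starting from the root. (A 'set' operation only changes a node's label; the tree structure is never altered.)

Answer: X(A(Y U(K)) L(Q) M P)

Derivation:
Step 1 (down 3): focus=P path=3 depth=1 children=[] left=['H', 'L', 'M'] right=[] parent=X
Step 2 (up): focus=X path=root depth=0 children=['H', 'L', 'M', 'P'] (at root)
Step 3 (down 0): focus=H path=0 depth=1 children=['Y', 'U'] left=[] right=['L', 'M', 'P'] parent=X
Step 4 (set A): focus=A path=0 depth=1 children=['Y', 'U'] left=[] right=['L', 'M', 'P'] parent=X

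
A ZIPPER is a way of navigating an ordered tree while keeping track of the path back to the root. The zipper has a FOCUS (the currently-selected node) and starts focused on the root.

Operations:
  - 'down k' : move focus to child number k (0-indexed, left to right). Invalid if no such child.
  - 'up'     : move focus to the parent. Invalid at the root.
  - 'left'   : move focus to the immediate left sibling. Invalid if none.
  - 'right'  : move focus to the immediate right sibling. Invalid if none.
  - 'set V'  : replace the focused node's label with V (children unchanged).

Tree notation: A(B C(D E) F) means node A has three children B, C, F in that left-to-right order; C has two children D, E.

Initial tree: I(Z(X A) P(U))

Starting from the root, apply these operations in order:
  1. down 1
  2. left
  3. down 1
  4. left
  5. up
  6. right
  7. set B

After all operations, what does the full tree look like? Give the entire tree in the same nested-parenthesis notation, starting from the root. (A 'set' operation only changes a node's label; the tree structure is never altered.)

Answer: I(Z(X A) B(U))

Derivation:
Step 1 (down 1): focus=P path=1 depth=1 children=['U'] left=['Z'] right=[] parent=I
Step 2 (left): focus=Z path=0 depth=1 children=['X', 'A'] left=[] right=['P'] parent=I
Step 3 (down 1): focus=A path=0/1 depth=2 children=[] left=['X'] right=[] parent=Z
Step 4 (left): focus=X path=0/0 depth=2 children=[] left=[] right=['A'] parent=Z
Step 5 (up): focus=Z path=0 depth=1 children=['X', 'A'] left=[] right=['P'] parent=I
Step 6 (right): focus=P path=1 depth=1 children=['U'] left=['Z'] right=[] parent=I
Step 7 (set B): focus=B path=1 depth=1 children=['U'] left=['Z'] right=[] parent=I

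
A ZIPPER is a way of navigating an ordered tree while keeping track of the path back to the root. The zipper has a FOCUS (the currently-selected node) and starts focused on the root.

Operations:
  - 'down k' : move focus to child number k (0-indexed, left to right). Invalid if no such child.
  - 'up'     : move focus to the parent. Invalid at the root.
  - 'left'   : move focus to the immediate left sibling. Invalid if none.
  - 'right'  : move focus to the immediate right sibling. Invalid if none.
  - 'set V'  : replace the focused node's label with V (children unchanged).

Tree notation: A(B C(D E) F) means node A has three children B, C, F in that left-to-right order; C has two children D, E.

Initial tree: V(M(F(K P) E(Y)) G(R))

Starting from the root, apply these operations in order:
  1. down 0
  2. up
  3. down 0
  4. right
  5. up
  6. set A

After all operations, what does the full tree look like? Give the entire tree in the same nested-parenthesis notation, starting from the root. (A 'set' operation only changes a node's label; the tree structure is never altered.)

Step 1 (down 0): focus=M path=0 depth=1 children=['F', 'E'] left=[] right=['G'] parent=V
Step 2 (up): focus=V path=root depth=0 children=['M', 'G'] (at root)
Step 3 (down 0): focus=M path=0 depth=1 children=['F', 'E'] left=[] right=['G'] parent=V
Step 4 (right): focus=G path=1 depth=1 children=['R'] left=['M'] right=[] parent=V
Step 5 (up): focus=V path=root depth=0 children=['M', 'G'] (at root)
Step 6 (set A): focus=A path=root depth=0 children=['M', 'G'] (at root)

Answer: A(M(F(K P) E(Y)) G(R))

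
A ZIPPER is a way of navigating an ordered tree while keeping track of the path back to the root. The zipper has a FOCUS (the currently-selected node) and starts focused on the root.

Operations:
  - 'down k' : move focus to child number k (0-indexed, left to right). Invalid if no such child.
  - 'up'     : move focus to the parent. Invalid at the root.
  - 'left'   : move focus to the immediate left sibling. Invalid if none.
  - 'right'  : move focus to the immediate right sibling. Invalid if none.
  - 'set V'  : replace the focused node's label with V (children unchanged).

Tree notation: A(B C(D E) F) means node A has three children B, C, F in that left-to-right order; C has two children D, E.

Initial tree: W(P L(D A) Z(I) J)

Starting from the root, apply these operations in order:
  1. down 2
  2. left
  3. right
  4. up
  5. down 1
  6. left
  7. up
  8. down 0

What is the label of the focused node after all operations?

Step 1 (down 2): focus=Z path=2 depth=1 children=['I'] left=['P', 'L'] right=['J'] parent=W
Step 2 (left): focus=L path=1 depth=1 children=['D', 'A'] left=['P'] right=['Z', 'J'] parent=W
Step 3 (right): focus=Z path=2 depth=1 children=['I'] left=['P', 'L'] right=['J'] parent=W
Step 4 (up): focus=W path=root depth=0 children=['P', 'L', 'Z', 'J'] (at root)
Step 5 (down 1): focus=L path=1 depth=1 children=['D', 'A'] left=['P'] right=['Z', 'J'] parent=W
Step 6 (left): focus=P path=0 depth=1 children=[] left=[] right=['L', 'Z', 'J'] parent=W
Step 7 (up): focus=W path=root depth=0 children=['P', 'L', 'Z', 'J'] (at root)
Step 8 (down 0): focus=P path=0 depth=1 children=[] left=[] right=['L', 'Z', 'J'] parent=W

Answer: P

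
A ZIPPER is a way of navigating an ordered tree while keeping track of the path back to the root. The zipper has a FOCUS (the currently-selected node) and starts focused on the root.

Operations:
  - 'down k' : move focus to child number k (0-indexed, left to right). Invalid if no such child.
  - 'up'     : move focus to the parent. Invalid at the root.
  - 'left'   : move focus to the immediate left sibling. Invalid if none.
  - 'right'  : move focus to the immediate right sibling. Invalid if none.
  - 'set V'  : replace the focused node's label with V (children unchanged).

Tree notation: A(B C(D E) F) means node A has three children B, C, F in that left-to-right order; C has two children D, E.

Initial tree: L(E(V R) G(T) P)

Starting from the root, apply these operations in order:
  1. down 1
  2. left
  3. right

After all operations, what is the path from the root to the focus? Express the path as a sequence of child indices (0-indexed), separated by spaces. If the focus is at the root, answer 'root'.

Answer: 1

Derivation:
Step 1 (down 1): focus=G path=1 depth=1 children=['T'] left=['E'] right=['P'] parent=L
Step 2 (left): focus=E path=0 depth=1 children=['V', 'R'] left=[] right=['G', 'P'] parent=L
Step 3 (right): focus=G path=1 depth=1 children=['T'] left=['E'] right=['P'] parent=L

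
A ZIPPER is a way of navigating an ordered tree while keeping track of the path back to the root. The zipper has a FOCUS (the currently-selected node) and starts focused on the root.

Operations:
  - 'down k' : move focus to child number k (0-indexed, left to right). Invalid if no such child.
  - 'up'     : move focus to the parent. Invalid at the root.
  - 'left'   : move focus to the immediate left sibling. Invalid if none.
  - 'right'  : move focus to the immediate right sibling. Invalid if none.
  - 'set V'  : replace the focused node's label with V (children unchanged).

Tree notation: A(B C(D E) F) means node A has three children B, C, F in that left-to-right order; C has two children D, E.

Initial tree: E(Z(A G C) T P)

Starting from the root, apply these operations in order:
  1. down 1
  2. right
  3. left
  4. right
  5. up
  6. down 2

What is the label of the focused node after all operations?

Answer: P

Derivation:
Step 1 (down 1): focus=T path=1 depth=1 children=[] left=['Z'] right=['P'] parent=E
Step 2 (right): focus=P path=2 depth=1 children=[] left=['Z', 'T'] right=[] parent=E
Step 3 (left): focus=T path=1 depth=1 children=[] left=['Z'] right=['P'] parent=E
Step 4 (right): focus=P path=2 depth=1 children=[] left=['Z', 'T'] right=[] parent=E
Step 5 (up): focus=E path=root depth=0 children=['Z', 'T', 'P'] (at root)
Step 6 (down 2): focus=P path=2 depth=1 children=[] left=['Z', 'T'] right=[] parent=E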